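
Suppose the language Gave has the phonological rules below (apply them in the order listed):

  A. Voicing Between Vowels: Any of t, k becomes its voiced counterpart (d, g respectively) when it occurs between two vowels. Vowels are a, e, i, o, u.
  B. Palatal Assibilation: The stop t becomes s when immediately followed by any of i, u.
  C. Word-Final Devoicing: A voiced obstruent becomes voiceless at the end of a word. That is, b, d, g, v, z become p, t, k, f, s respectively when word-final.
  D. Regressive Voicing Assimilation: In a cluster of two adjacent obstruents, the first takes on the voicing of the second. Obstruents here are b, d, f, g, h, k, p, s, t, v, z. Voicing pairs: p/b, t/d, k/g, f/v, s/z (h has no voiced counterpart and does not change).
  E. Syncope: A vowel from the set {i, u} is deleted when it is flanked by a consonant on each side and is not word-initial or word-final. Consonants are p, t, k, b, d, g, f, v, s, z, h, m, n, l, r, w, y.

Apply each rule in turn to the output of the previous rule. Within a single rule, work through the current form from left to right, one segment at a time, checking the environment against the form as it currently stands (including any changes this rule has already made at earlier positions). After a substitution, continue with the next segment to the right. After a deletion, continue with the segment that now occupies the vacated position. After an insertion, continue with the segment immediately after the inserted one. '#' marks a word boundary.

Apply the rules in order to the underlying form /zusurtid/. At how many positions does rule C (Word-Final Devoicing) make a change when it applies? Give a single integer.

1

A Voicing Between Vowels: no change — [zusurtid]
B Palatal Assibilation: [zusurtid] → [zusursid]
C Word-Final Devoicing: [zusursid] → [zusursit]
D Regressive Voicing Assimilation: no change — [zusursit]
E Syncope: [zusursit] → [zsrst]
Rule C changed 1 position(s).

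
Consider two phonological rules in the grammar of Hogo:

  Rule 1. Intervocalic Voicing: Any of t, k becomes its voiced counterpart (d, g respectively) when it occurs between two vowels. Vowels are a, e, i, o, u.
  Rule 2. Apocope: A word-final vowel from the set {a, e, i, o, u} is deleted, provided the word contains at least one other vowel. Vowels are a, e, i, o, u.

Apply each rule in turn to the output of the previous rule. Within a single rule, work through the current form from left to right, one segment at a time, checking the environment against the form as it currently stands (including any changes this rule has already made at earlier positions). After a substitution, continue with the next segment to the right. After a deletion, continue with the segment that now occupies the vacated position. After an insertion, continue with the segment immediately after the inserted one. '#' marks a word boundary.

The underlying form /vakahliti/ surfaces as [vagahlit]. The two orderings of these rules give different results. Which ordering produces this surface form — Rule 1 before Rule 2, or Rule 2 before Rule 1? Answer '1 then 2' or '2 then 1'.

Order 1 then 2:
  1 Intervocalic Voicing: [vakahliti] → [vagahlidi]
  2 Apocope: [vagahlidi] → [vagahlid]
  result: [vagahlid]
Order 2 then 1:
  2 Apocope: [vakahliti] → [vakahlit]
  1 Intervocalic Voicing: [vakahlit] → [vagahlit]
  result: [vagahlit]

2 then 1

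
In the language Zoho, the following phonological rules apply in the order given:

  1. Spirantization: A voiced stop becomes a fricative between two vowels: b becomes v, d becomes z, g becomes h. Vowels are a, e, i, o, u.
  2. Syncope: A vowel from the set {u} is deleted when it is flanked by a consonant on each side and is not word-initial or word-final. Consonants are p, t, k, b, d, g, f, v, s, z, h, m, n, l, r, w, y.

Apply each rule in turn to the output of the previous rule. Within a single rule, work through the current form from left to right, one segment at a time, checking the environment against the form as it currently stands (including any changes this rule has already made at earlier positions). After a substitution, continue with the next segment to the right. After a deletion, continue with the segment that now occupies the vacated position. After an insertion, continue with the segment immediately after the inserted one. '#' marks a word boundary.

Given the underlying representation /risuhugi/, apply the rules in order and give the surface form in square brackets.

1 Spirantization: [risuhugi] → [risuhuhi]
2 Syncope: [risuhuhi] → [rishhi]

[rishhi]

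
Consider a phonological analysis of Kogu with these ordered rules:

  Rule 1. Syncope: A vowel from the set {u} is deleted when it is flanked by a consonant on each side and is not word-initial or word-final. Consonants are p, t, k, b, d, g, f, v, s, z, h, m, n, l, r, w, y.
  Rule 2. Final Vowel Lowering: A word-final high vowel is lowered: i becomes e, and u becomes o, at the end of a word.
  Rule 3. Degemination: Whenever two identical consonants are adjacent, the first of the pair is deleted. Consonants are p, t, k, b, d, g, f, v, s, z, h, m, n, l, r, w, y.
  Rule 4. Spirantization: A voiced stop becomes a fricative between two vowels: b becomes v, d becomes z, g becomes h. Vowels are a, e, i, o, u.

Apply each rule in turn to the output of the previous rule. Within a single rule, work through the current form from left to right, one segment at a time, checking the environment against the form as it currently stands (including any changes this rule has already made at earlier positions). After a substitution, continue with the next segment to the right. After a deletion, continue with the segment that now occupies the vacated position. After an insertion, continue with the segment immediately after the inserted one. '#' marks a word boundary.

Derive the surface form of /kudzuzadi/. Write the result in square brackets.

Rule 1 Syncope: [kudzuzadi] → [kdzzadi]
Rule 2 Final Vowel Lowering: [kdzzadi] → [kdzzade]
Rule 3 Degemination: [kdzzade] → [kdzade]
Rule 4 Spirantization: [kdzade] → [kdzaze]

[kdzaze]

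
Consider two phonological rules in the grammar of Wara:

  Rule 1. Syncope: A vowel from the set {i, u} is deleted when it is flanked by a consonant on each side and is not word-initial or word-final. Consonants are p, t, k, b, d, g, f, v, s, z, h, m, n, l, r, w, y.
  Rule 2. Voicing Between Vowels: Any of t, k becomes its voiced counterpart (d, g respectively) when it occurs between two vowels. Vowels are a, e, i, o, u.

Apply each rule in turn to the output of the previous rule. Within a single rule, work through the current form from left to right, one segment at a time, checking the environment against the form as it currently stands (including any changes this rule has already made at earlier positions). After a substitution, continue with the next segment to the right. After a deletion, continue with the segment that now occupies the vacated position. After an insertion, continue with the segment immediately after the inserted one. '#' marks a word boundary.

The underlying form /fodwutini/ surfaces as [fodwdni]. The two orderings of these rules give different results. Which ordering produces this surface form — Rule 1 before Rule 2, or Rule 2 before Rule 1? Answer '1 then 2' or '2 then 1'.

2 then 1

Order 1 then 2:
  1 Syncope: [fodwutini] → [fodwtni]
  2 Voicing Between Vowels: no change — [fodwtni]
  result: [fodwtni]
Order 2 then 1:
  2 Voicing Between Vowels: [fodwutini] → [fodwudini]
  1 Syncope: [fodwudini] → [fodwdni]
  result: [fodwdni]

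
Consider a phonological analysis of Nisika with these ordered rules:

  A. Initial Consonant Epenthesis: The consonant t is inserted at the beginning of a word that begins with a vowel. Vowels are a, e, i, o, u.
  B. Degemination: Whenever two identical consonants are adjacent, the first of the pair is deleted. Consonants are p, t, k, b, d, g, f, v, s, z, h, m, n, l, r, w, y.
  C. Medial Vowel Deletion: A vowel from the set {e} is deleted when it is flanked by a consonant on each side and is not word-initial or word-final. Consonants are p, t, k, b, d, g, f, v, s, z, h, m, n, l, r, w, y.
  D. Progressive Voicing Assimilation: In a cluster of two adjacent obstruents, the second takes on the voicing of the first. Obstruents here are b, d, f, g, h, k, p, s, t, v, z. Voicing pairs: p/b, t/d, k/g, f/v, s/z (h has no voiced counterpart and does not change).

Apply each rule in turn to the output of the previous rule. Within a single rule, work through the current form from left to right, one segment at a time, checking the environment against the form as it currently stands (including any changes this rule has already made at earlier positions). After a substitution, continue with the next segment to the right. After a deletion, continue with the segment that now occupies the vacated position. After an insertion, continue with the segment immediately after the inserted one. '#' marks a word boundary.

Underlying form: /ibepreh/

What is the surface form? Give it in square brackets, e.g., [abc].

[tibbrh]

A Initial Consonant Epenthesis: [ibepreh] → [tibepreh]
B Degemination: no change — [tibepreh]
C Medial Vowel Deletion: [tibepreh] → [tibprh]
D Progressive Voicing Assimilation: [tibprh] → [tibbrh]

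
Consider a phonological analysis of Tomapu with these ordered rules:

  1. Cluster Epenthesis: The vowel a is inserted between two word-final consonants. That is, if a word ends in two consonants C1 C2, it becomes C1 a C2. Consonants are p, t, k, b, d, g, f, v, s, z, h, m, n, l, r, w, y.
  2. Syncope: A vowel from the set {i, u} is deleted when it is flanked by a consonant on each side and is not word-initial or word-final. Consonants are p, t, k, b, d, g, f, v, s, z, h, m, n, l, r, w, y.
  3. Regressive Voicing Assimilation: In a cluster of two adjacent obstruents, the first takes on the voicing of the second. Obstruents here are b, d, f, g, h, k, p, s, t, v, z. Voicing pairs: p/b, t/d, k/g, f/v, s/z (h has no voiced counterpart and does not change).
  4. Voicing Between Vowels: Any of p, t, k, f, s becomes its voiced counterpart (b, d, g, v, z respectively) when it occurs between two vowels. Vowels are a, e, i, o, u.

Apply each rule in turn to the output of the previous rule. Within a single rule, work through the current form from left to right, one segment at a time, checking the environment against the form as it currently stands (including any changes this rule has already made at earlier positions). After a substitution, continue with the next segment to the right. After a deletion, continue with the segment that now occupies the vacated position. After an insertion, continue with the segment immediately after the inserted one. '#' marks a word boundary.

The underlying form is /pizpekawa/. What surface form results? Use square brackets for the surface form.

1 Cluster Epenthesis: no change — [pizpekawa]
2 Syncope: [pizpekawa] → [pzpekawa]
3 Regressive Voicing Assimilation: [pzpekawa] → [bspekawa]
4 Voicing Between Vowels: [bspekawa] → [bspegawa]

[bspegawa]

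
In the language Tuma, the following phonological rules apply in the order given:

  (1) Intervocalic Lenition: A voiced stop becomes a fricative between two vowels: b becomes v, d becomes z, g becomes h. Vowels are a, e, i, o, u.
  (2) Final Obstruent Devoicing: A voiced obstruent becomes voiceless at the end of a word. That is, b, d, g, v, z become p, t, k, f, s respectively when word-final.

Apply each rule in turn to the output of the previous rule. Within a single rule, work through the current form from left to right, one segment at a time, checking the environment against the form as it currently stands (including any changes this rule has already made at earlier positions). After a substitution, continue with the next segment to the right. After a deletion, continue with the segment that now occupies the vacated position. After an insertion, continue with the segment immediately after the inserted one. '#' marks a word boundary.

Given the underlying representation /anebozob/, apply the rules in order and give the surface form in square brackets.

[anevozop]

(1) Intervocalic Lenition: [anebozob] → [anevozob]
(2) Final Obstruent Devoicing: [anevozob] → [anevozop]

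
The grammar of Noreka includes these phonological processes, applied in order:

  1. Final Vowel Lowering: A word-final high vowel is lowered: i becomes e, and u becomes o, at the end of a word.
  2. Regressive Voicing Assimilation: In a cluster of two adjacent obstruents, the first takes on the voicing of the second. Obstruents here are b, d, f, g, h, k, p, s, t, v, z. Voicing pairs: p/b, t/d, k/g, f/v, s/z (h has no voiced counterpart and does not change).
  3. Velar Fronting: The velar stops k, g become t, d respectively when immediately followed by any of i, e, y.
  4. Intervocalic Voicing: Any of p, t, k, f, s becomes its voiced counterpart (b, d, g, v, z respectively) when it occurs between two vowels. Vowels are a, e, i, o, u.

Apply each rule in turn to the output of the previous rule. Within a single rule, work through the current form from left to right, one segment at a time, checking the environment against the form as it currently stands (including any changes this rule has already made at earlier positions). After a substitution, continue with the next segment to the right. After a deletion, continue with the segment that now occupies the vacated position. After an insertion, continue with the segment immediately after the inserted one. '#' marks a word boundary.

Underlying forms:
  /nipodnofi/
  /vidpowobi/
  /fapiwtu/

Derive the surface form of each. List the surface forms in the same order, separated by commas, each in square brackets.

/nipodnofi/:
  1 Final Vowel Lowering: [nipodnofi] → [nipodnofe]
  2 Regressive Voicing Assimilation: no change — [nipodnofe]
  3 Velar Fronting: no change — [nipodnofe]
  4 Intervocalic Voicing: [nipodnofe] → [nibodnove]
/vidpowobi/:
  1 Final Vowel Lowering: [vidpowobi] → [vidpowobe]
  2 Regressive Voicing Assimilation: [vidpowobe] → [vitpowobe]
  3 Velar Fronting: no change — [vitpowobe]
  4 Intervocalic Voicing: no change — [vitpowobe]
/fapiwtu/:
  1 Final Vowel Lowering: [fapiwtu] → [fapiwto]
  2 Regressive Voicing Assimilation: no change — [fapiwto]
  3 Velar Fronting: no change — [fapiwto]
  4 Intervocalic Voicing: [fapiwto] → [fabiwto]

[nibodnove], [vitpowobe], [fabiwto]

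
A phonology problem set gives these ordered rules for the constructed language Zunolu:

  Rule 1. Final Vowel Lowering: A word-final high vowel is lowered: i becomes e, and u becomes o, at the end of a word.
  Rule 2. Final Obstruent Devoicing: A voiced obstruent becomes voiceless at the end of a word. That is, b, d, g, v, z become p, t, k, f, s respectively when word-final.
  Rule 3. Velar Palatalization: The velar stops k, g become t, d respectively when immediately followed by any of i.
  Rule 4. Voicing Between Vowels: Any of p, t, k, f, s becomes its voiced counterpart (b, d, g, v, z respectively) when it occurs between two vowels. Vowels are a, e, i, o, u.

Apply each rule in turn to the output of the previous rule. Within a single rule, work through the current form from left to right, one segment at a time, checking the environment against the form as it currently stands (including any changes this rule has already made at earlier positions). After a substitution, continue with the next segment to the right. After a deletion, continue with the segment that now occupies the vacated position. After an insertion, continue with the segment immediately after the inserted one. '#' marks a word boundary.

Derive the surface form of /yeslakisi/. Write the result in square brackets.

Rule 1 Final Vowel Lowering: [yeslakisi] → [yeslakise]
Rule 2 Final Obstruent Devoicing: no change — [yeslakise]
Rule 3 Velar Palatalization: [yeslakise] → [yeslatise]
Rule 4 Voicing Between Vowels: [yeslatise] → [yesladize]

[yesladize]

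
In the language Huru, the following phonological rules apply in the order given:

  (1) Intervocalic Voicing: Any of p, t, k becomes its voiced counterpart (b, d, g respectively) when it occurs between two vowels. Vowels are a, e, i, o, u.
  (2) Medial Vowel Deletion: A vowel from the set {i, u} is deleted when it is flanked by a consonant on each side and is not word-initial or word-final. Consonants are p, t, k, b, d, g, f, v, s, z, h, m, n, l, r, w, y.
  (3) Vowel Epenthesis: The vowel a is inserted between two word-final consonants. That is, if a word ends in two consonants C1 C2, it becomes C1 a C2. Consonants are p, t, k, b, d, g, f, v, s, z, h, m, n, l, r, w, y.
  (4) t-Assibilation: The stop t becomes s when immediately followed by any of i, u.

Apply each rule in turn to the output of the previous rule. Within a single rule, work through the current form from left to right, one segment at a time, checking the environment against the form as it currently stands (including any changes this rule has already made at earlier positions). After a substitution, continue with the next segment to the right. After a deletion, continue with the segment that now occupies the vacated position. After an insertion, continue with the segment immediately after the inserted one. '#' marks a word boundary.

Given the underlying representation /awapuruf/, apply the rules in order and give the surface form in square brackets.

[awabraf]

(1) Intervocalic Voicing: [awapuruf] → [awaburuf]
(2) Medial Vowel Deletion: [awaburuf] → [awabrf]
(3) Vowel Epenthesis: [awabrf] → [awabraf]
(4) t-Assibilation: no change — [awabraf]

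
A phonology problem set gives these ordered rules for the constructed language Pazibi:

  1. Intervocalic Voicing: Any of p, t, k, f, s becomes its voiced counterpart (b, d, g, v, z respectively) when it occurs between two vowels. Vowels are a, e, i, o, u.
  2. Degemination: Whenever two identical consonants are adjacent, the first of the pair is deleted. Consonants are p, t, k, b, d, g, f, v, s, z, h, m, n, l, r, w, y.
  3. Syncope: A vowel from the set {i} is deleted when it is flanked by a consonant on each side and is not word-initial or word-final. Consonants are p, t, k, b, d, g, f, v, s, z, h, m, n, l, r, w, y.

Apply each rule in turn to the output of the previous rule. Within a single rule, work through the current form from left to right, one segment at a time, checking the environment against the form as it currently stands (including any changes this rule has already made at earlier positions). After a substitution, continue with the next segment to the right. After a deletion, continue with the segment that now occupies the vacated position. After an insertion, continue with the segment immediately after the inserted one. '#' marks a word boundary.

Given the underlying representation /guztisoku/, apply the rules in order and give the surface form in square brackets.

[guztzogu]

1 Intervocalic Voicing: [guztisoku] → [guztizogu]
2 Degemination: no change — [guztizogu]
3 Syncope: [guztizogu] → [guztzogu]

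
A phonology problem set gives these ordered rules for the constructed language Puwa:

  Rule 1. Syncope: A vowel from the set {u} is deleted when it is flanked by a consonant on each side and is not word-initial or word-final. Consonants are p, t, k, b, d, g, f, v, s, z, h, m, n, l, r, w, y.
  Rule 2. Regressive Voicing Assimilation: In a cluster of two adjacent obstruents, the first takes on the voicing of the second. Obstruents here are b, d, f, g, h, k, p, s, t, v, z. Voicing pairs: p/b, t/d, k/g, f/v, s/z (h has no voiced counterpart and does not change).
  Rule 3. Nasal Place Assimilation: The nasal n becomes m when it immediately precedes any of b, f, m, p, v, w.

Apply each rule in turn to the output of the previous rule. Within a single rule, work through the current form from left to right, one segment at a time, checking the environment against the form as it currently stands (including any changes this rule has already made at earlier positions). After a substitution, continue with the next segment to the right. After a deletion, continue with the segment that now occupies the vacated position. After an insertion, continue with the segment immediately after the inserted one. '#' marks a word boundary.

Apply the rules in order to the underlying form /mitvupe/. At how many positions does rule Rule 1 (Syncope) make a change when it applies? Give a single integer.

Rule 1 Syncope: [mitvupe] → [mitvpe]
Rule 2 Regressive Voicing Assimilation: [mitvpe] → [midfpe]
Rule 3 Nasal Place Assimilation: no change — [midfpe]
Rule Rule 1 changed 1 position(s).

1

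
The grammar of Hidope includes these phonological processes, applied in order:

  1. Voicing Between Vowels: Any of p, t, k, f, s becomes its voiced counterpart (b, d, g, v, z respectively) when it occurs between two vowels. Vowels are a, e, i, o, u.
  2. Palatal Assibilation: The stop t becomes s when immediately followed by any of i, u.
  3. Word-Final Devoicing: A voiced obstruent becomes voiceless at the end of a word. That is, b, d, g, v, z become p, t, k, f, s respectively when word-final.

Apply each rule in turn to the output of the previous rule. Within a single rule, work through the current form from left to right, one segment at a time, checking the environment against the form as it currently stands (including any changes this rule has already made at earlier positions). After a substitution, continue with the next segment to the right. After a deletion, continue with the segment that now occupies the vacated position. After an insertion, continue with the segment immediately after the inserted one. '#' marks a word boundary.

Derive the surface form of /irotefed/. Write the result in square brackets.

[irodevet]

1 Voicing Between Vowels: [irotefed] → [irodeved]
2 Palatal Assibilation: no change — [irodeved]
3 Word-Final Devoicing: [irodeved] → [irodevet]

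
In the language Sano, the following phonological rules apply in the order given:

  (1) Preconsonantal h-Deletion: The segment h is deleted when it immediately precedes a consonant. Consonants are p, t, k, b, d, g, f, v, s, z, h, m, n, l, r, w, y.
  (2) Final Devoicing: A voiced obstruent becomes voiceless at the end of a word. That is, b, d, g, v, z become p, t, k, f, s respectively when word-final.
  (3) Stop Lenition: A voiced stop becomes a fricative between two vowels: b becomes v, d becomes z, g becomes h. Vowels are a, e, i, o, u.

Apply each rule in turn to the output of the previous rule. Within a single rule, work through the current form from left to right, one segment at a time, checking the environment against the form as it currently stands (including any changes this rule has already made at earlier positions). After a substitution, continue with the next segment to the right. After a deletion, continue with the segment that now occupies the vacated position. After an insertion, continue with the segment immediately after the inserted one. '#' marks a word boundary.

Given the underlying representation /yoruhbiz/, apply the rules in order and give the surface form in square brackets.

(1) Preconsonantal h-Deletion: [yoruhbiz] → [yorubiz]
(2) Final Devoicing: [yorubiz] → [yorubis]
(3) Stop Lenition: [yorubis] → [yoruvis]

[yoruvis]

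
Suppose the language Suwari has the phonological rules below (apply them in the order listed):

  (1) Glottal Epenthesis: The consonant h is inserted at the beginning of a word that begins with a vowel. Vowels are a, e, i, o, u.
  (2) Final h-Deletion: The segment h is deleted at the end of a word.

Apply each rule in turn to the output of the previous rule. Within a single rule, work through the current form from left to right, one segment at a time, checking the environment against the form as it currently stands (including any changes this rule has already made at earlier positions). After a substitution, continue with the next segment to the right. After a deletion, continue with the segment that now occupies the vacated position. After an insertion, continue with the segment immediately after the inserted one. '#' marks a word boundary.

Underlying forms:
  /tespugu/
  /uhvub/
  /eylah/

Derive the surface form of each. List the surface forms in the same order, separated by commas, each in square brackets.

[tespugu], [huhvub], [heyla]

/tespugu/:
  (1) Glottal Epenthesis: no change — [tespugu]
  (2) Final h-Deletion: no change — [tespugu]
/uhvub/:
  (1) Glottal Epenthesis: [uhvub] → [huhvub]
  (2) Final h-Deletion: no change — [huhvub]
/eylah/:
  (1) Glottal Epenthesis: [eylah] → [heylah]
  (2) Final h-Deletion: [heylah] → [heyla]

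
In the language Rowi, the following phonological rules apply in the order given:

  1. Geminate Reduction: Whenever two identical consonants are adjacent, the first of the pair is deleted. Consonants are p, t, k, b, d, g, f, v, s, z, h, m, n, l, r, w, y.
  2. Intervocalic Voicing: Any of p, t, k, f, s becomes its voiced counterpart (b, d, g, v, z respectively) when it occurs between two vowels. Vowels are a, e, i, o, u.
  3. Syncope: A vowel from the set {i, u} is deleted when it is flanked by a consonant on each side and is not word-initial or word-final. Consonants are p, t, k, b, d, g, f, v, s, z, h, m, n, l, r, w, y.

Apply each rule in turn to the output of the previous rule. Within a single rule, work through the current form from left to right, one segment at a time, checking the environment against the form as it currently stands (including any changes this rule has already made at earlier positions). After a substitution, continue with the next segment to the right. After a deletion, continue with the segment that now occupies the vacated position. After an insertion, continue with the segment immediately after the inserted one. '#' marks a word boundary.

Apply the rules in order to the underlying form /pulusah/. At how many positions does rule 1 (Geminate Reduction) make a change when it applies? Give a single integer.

0

1 Geminate Reduction: no change — [pulusah]
2 Intervocalic Voicing: [pulusah] → [puluzah]
3 Syncope: [puluzah] → [plzah]
Rule 1 changed 0 position(s).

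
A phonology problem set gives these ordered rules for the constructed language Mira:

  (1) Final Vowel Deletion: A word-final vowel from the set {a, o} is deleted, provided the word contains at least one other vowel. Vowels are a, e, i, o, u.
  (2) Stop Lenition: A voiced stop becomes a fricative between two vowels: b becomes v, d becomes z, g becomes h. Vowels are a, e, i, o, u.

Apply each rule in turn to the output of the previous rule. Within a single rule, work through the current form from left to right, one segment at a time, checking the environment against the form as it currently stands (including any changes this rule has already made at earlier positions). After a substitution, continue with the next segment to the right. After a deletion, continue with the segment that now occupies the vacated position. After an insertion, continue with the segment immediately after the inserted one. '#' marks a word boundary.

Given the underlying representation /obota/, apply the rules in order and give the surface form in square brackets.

(1) Final Vowel Deletion: [obota] → [obot]
(2) Stop Lenition: [obot] → [ovot]

[ovot]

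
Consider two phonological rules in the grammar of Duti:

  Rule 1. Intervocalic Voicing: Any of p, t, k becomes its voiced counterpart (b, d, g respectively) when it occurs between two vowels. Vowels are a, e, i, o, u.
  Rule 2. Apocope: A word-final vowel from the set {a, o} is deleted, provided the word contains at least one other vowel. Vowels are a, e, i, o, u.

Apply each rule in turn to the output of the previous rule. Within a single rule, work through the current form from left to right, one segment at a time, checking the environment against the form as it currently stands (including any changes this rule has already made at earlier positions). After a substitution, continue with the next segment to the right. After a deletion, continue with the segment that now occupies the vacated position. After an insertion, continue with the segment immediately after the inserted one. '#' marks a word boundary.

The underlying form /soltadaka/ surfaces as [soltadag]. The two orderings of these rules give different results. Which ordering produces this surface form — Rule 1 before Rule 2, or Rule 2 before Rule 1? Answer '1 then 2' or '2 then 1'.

1 then 2

Order 1 then 2:
  1 Intervocalic Voicing: [soltadaka] → [soltadaga]
  2 Apocope: [soltadaga] → [soltadag]
  result: [soltadag]
Order 2 then 1:
  2 Apocope: [soltadaka] → [soltadak]
  1 Intervocalic Voicing: no change — [soltadak]
  result: [soltadak]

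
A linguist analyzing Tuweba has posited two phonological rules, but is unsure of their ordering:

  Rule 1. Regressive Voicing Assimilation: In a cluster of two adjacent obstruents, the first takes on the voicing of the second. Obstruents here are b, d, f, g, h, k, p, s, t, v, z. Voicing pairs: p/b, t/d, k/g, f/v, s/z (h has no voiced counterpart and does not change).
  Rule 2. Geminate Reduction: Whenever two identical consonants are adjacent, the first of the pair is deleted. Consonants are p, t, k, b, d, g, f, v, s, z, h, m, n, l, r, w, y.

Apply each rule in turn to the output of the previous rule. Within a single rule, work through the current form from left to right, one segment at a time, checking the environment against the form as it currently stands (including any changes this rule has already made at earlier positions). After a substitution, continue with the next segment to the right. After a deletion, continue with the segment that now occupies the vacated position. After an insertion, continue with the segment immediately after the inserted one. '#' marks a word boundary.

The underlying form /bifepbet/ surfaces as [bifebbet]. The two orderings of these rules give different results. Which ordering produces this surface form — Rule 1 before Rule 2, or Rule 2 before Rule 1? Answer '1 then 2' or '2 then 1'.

2 then 1

Order 1 then 2:
  1 Regressive Voicing Assimilation: [bifepbet] → [bifebbet]
  2 Geminate Reduction: [bifebbet] → [bifebet]
  result: [bifebet]
Order 2 then 1:
  2 Geminate Reduction: no change — [bifepbet]
  1 Regressive Voicing Assimilation: [bifepbet] → [bifebbet]
  result: [bifebbet]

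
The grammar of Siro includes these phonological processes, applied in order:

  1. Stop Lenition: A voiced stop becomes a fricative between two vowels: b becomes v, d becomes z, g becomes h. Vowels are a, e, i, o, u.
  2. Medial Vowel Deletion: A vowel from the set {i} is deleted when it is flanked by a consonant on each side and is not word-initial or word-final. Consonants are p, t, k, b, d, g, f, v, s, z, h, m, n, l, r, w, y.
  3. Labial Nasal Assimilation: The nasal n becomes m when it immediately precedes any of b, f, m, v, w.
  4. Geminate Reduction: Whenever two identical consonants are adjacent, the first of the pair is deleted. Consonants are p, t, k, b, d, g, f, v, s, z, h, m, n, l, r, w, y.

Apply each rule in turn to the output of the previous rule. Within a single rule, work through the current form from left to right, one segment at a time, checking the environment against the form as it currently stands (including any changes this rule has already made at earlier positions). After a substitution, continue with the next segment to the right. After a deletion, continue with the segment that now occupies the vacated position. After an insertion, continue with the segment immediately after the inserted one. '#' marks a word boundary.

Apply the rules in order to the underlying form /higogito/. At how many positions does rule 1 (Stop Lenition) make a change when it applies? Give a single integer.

2

1 Stop Lenition: [higogito] → [hihohito]
2 Medial Vowel Deletion: [hihohito] → [hhohto]
3 Labial Nasal Assimilation: no change — [hhohto]
4 Geminate Reduction: [hhohto] → [hohto]
Rule 1 changed 2 position(s).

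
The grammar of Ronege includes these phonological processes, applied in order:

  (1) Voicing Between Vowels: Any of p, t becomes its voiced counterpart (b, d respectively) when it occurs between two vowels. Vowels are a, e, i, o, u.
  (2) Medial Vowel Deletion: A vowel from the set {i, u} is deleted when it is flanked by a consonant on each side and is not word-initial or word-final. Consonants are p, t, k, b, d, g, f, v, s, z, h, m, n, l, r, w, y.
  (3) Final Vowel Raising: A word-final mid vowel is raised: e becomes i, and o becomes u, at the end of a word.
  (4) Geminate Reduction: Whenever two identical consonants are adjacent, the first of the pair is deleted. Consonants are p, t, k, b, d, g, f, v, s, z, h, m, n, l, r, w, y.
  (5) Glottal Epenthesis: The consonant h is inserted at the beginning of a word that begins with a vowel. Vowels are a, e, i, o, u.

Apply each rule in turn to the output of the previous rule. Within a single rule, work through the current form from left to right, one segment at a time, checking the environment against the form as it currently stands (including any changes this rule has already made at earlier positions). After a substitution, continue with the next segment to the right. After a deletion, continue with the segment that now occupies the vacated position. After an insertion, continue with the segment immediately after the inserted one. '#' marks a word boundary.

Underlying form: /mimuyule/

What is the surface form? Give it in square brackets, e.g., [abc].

[myli]

(1) Voicing Between Vowels: no change — [mimuyule]
(2) Medial Vowel Deletion: [mimuyule] → [mmyle]
(3) Final Vowel Raising: [mmyle] → [mmyli]
(4) Geminate Reduction: [mmyli] → [myli]
(5) Glottal Epenthesis: no change — [myli]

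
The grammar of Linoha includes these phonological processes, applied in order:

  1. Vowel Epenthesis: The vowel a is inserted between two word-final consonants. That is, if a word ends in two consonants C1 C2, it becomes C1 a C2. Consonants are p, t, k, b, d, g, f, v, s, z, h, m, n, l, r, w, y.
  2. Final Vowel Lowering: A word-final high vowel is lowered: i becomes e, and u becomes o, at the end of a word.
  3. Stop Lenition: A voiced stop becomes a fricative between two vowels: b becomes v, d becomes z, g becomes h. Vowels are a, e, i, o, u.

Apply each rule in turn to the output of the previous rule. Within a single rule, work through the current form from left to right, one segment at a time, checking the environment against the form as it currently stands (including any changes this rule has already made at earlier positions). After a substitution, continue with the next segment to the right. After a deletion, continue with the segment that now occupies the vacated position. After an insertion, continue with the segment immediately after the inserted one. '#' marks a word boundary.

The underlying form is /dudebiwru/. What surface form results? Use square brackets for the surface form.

[duzeviwro]

1 Vowel Epenthesis: no change — [dudebiwru]
2 Final Vowel Lowering: [dudebiwru] → [dudebiwro]
3 Stop Lenition: [dudebiwro] → [duzeviwro]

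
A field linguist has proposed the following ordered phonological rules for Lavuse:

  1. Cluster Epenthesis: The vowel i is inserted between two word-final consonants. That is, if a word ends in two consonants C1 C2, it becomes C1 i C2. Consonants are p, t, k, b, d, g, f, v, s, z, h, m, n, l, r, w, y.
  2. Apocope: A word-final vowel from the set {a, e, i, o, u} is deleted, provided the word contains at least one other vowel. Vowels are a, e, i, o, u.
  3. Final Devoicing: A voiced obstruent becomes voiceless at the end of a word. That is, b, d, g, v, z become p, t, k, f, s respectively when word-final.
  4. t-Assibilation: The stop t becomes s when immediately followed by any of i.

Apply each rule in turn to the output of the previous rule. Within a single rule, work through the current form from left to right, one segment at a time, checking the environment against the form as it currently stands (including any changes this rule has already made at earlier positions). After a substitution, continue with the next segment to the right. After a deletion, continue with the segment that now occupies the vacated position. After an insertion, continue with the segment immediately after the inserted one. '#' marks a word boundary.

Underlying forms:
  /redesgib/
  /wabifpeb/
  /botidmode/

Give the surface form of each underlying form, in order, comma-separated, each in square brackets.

/redesgib/:
  1 Cluster Epenthesis: no change — [redesgib]
  2 Apocope: no change — [redesgib]
  3 Final Devoicing: [redesgib] → [redesgip]
  4 t-Assibilation: no change — [redesgip]
/wabifpeb/:
  1 Cluster Epenthesis: no change — [wabifpeb]
  2 Apocope: no change — [wabifpeb]
  3 Final Devoicing: [wabifpeb] → [wabifpep]
  4 t-Assibilation: no change — [wabifpep]
/botidmode/:
  1 Cluster Epenthesis: no change — [botidmode]
  2 Apocope: [botidmode] → [botidmod]
  3 Final Devoicing: [botidmod] → [botidmot]
  4 t-Assibilation: [botidmot] → [bosidmot]

[redesgip], [wabifpep], [bosidmot]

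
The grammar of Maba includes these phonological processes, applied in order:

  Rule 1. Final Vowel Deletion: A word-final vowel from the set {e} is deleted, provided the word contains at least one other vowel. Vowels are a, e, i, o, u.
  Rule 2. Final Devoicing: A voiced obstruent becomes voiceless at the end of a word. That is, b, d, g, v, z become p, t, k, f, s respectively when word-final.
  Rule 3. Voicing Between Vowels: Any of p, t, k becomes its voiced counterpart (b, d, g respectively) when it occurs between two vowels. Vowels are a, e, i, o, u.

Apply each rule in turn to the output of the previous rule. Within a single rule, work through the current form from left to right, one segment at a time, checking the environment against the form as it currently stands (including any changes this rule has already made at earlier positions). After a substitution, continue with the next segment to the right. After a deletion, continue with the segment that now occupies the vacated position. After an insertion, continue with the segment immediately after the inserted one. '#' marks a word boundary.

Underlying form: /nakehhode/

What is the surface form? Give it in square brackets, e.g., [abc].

[nagehhot]

Rule 1 Final Vowel Deletion: [nakehhode] → [nakehhod]
Rule 2 Final Devoicing: [nakehhod] → [nakehhot]
Rule 3 Voicing Between Vowels: [nakehhot] → [nagehhot]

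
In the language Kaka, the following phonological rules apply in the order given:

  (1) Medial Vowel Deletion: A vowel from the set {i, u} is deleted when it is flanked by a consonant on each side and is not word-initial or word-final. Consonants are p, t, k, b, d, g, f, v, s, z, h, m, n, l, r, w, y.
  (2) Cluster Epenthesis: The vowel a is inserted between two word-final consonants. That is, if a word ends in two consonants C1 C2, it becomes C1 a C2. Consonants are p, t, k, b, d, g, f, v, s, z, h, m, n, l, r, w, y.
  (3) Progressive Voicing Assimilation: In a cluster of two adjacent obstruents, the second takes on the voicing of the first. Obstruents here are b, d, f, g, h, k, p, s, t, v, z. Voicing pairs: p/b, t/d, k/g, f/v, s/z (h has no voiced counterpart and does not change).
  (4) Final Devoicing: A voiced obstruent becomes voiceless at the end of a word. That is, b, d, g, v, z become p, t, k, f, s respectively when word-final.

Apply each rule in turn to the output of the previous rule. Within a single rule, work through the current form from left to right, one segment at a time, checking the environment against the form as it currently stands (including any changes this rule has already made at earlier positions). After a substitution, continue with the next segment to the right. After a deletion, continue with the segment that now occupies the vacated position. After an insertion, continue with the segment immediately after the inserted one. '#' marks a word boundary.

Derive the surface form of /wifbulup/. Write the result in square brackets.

(1) Medial Vowel Deletion: [wifbulup] → [wfblp]
(2) Cluster Epenthesis: [wfblp] → [wfblap]
(3) Progressive Voicing Assimilation: [wfblap] → [wfplap]
(4) Final Devoicing: no change — [wfplap]

[wfplap]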